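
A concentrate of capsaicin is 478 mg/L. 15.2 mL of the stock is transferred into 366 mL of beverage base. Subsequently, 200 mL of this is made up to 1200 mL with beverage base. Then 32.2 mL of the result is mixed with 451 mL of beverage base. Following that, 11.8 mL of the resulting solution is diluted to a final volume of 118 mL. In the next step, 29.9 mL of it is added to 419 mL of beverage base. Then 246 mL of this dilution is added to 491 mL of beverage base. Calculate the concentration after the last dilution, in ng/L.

Overall dilution factor = 25.08 × 6 × 15.01 × 10 × 15.01 × 2.996 = 1.02 × 10⁶.
478 mg/L / 1.02 × 10⁶ = 4.71 × 10⁻⁴ mg/L = 471 ng/L.

471 ng/L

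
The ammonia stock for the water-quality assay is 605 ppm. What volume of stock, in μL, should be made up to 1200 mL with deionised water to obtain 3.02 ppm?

V₁ = C₂V₂/C₁ = 3.02 × 1200 / 605 = 5.99 mL = 5990 μL.

5990 μL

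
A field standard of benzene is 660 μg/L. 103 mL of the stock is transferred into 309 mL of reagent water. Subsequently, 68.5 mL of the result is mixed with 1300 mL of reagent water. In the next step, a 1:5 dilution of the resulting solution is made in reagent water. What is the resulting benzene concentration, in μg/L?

Overall dilution factor = 4 × 19.98 × 5 = 400.
660 μg/L / 400 = 1.65 μg/L.

1.65 μg/L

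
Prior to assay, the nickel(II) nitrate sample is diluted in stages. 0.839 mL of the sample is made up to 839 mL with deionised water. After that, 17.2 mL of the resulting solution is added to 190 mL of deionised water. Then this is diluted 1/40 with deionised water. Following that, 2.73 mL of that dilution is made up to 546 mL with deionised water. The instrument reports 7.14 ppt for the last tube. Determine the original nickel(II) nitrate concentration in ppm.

Overall dilution factor = 1000 × 12.05 × 40 × 200 = 9.64 × 10⁷.
Original = 7.14 ppt × 9.64 × 10⁷ = 6.88 × 10⁸ ppt = 688 ppm.

688 ppm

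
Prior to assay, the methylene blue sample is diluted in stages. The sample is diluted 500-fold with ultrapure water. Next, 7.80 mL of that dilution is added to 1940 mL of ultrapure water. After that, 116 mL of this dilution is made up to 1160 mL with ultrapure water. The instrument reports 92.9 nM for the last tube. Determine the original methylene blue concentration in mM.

116 mM

Overall dilution factor = 500 × 249.7 × 10 = 1.25 × 10⁶.
Original = 92.9 nM × 1.25 × 10⁶ = 1.16 × 10⁸ nM = 116 mM.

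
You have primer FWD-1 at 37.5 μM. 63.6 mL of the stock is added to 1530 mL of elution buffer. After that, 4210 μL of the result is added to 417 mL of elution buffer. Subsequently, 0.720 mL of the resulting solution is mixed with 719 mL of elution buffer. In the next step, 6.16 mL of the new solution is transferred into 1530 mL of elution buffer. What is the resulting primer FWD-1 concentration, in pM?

0.0600 pM

Overall dilution factor = 25.06 × 100.0 × 999.6 × 249.4 = 6.25 × 10⁸.
37.5 μM / 6.25 × 10⁸ = 6.00 × 10⁻⁸ μM = 0.0600 pM.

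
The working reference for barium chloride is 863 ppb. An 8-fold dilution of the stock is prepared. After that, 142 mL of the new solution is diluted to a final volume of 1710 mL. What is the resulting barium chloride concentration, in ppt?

8960 ppt

Overall dilution factor = 8 × 12.04 = 96.3.
863 ppb / 96.3 = 8.96 ppb = 8960 ppt.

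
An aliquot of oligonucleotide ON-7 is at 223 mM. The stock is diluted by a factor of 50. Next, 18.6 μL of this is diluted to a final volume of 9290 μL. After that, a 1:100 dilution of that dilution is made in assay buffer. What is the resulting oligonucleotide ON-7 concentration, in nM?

89.3 nM

Overall dilution factor = 50 × 499.5 × 100 = 2.50 × 10⁶.
223 mM / 2.50 × 10⁶ = 8.93 × 10⁻⁵ mM = 89.3 nM.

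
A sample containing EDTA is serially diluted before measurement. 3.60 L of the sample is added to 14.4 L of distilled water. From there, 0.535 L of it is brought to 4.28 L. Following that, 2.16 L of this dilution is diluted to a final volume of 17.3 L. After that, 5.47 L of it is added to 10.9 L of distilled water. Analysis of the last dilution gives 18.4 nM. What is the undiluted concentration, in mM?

0.0176 mM

Overall dilution factor = 5 × 8 × 8.009 × 2.993 = 959.
Original = 18.4 nM × 959 = 1.76 × 10⁴ nM = 0.0176 mM.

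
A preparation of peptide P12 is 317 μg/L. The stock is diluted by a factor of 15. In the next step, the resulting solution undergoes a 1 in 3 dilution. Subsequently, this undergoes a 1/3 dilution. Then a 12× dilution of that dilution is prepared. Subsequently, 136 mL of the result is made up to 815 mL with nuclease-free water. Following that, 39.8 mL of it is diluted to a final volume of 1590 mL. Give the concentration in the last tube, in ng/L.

0.817 ng/L

Overall dilution factor = 15 × 3 × 3 × 12 × 5.993 × 39.95 = 3.88 × 10⁵.
317 μg/L / 3.88 × 10⁵ = 8.17 × 10⁻⁴ μg/L = 0.817 ng/L.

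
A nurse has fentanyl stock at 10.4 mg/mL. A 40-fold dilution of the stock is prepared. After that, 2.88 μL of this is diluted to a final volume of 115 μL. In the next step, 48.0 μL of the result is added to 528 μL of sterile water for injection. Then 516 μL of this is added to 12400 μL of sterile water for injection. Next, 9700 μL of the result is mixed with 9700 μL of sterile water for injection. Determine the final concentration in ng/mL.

10.8 ng/mL

Overall dilution factor = 40 × 39.93 × 12 × 25.03 × 2 = 9.60 × 10⁵.
10.4 mg/mL / 9.60 × 10⁵ = 1.08 × 10⁻⁵ mg/mL = 10.8 ng/mL.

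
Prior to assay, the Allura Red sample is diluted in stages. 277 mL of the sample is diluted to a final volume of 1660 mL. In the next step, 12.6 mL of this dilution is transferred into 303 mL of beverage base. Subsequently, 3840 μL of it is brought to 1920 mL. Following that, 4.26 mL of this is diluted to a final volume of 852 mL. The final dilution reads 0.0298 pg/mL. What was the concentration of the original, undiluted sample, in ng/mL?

Overall dilution factor = 5.993 × 25.05 × 500 × 200 = 1.50 × 10⁷.
Original = 0.0298 pg/mL × 1.50 × 10⁷ = 4.47 × 10⁵ pg/mL = 447 ng/mL.

447 ng/mL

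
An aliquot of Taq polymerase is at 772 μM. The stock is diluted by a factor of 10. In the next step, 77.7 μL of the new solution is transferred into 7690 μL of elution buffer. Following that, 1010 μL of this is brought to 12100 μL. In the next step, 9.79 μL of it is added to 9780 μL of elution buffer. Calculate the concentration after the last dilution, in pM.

64.5 pM

Overall dilution factor = 10 × 99.97 × 11.98 × 1000.0 = 1.20 × 10⁷.
772 μM / 1.20 × 10⁷ = 6.45 × 10⁻⁵ μM = 64.5 pM.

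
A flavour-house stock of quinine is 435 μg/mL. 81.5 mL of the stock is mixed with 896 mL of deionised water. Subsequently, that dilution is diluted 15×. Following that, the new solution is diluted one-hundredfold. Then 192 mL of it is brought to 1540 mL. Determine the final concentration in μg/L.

Overall dilution factor = 11.99 × 15 × 100 × 8.021 = 1.44 × 10⁵.
435 μg/mL / 1.44 × 10⁵ = 3.01 × 10⁻³ μg/mL = 3.01 μg/L.

3.01 μg/L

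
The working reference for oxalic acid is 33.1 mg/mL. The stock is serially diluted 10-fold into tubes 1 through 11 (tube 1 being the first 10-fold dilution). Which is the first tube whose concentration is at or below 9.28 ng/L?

Tube n has concentration 33.1 mg/mL / 10ⁿ.
Need 10ⁿ ≥ 33.1 mg/mL / 9.28 ng/L = 3.57 × 10⁹, so n ≥ 9.55.
First such tube: n = 10.

tube 10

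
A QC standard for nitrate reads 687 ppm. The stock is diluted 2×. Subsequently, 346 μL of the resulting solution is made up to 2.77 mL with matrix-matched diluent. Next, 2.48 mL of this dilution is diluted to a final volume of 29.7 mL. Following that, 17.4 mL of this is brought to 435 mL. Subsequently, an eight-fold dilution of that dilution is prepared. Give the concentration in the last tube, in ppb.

Overall dilution factor = 2 × 8.006 × 11.98 × 25 × 8 = 3.84 × 10⁴.
687 ppm / 3.84 × 10⁴ = 0.0179 ppm = 17.9 ppb.

17.9 ppb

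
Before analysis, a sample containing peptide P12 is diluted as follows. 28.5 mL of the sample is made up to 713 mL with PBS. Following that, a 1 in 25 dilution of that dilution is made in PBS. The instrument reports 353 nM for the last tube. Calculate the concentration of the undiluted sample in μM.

Overall dilution factor = 25.02 × 25 = 625.
Original = 353 nM × 625 = 2.21 × 10⁵ nM = 221 μM.

221 μM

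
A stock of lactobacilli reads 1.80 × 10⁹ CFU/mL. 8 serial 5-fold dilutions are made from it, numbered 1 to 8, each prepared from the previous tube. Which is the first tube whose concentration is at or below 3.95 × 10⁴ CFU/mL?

Tube n has concentration 1.80 × 10⁹ CFU/mL / 5ⁿ.
Need 5ⁿ ≥ 1.80 × 10⁹ CFU/mL / 3.95 × 10⁴ CFU/mL = 4.56 × 10⁴, so n ≥ 6.67.
First such tube: n = 7.

tube 7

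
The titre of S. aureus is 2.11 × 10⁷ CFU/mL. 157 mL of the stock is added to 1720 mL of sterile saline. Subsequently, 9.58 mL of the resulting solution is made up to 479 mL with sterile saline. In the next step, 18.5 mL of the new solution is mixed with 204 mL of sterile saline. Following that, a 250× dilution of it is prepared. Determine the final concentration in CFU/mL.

Overall dilution factor = 11.96 × 50 × 12.03 × 250 = 1.80 × 10⁶.
2.11 × 10⁷ CFU/mL / 1.80 × 10⁶ = 11.7 CFU/mL.

11.7 CFU/mL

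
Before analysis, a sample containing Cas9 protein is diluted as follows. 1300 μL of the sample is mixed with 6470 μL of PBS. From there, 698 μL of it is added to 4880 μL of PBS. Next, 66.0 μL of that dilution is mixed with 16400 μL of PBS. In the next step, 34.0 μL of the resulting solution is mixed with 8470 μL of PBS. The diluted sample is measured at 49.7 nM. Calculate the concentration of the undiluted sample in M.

0.148 M

Overall dilution factor = 5.977 × 7.991 × 249.5 × 250.1 = 2.98 × 10⁶.
Original = 49.7 nM × 2.98 × 10⁶ = 1.48 × 10⁸ nM = 0.148 M.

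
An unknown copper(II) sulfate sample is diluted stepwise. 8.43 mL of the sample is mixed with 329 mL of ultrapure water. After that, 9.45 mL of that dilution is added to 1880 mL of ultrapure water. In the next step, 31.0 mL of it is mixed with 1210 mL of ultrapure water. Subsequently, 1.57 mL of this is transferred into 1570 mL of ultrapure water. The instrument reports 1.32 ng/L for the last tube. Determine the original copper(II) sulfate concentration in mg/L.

Overall dilution factor = 40.03 × 199.9 × 40.03 × 1001 = 3.21 × 10⁸.
Original = 1.32 ng/L × 3.21 × 10⁸ = 4.23 × 10⁸ ng/L = 423 mg/L.

423 mg/L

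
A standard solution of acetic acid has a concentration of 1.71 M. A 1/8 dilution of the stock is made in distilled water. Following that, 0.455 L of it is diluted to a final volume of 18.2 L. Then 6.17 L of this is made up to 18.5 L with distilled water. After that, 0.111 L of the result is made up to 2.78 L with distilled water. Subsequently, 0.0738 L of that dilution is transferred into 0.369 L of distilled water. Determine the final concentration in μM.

11.9 μM

Overall dilution factor = 8 × 40 × 2.998 × 25.05 × 6 = 1.44 × 10⁵.
1.71 M / 1.44 × 10⁵ = 1.19 × 10⁻⁵ M = 11.9 μM.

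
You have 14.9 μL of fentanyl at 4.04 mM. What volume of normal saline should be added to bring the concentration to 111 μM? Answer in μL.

111 μM = 0.111 mM.
V₂ = C₁V₁/C₂ = 4.04 × 14.9 / 0.111 = 542 μL.
Diluent to add = V₂ − V₁ = 542 − 14.9 = 527 μL.

527 μL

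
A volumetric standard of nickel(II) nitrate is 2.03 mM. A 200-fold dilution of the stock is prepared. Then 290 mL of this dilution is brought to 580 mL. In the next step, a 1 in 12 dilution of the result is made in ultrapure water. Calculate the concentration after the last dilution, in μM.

0.423 μM

Overall dilution factor = 200 × 2 × 12 = 4800.
2.03 mM / 4800 = 4.23 × 10⁻⁴ mM = 0.423 μM.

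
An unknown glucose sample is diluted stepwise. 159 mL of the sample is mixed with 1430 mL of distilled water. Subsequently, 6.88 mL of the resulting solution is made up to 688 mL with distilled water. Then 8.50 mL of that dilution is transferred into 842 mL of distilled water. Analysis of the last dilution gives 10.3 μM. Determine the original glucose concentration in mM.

Overall dilution factor = 9.994 × 100 × 100.1 = 10.00 × 10⁴.
Original = 10.3 μM × 10.00 × 10⁴ = 1.03 × 10⁶ μM = 1030 mM.

1030 mM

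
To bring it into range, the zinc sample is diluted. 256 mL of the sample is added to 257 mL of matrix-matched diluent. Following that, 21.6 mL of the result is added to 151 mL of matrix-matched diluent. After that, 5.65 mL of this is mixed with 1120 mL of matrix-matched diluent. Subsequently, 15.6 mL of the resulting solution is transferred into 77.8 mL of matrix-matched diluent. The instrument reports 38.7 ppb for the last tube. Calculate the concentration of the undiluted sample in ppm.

739 ppm

Overall dilution factor = 2.004 × 7.991 × 199.2 × 5.987 = 1.91 × 10⁴.
Original = 38.7 ppb × 1.91 × 10⁴ = 7.39 × 10⁵ ppb = 739 ppm.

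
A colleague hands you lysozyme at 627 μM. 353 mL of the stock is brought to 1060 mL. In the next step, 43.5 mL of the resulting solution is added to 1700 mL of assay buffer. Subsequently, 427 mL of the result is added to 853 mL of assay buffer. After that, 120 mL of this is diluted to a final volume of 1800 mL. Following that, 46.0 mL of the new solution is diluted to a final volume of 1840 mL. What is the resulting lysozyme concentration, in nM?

Overall dilution factor = 3.003 × 40.08 × 2.998 × 15 × 40 = 2.16 × 10⁵.
627 μM / 2.16 × 10⁵ = 2.90 × 10⁻³ μM = 2.90 nM.

2.90 nM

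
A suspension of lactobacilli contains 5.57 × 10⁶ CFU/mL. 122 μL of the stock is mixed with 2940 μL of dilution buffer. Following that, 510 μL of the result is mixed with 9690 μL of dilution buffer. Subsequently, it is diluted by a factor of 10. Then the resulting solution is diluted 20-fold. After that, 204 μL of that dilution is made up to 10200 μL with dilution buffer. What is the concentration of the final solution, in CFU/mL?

Overall dilution factor = 25.10 × 20 × 10 × 20 × 50 = 5.02 × 10⁶.
5.57 × 10⁶ CFU/mL / 5.02 × 10⁶ = 1.11 CFU/mL.

1.11 CFU/mL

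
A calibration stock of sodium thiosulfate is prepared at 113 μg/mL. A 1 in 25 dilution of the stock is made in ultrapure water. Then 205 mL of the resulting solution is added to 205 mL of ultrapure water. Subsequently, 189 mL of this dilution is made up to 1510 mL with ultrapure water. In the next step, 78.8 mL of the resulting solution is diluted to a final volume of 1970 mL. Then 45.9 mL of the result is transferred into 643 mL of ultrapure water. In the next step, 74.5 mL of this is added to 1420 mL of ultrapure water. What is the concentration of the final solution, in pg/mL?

Overall dilution factor = 25 × 2 × 7.989 × 25 × 15.01 × 20.06 = 3.01 × 10⁶.
113 μg/mL / 3.01 × 10⁶ = 3.76 × 10⁻⁵ μg/mL = 37.6 pg/mL.

37.6 pg/mL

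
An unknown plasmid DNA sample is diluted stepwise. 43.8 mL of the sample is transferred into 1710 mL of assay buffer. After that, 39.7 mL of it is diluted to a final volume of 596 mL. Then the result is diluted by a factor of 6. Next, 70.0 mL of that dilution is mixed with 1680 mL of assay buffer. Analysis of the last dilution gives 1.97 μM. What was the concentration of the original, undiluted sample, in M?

Overall dilution factor = 40.04 × 15.01 × 6 × 25 = 9.02 × 10⁴.
Original = 1.97 μM × 9.02 × 10⁴ = 1.78 × 10⁵ μM = 0.178 M.

0.178 M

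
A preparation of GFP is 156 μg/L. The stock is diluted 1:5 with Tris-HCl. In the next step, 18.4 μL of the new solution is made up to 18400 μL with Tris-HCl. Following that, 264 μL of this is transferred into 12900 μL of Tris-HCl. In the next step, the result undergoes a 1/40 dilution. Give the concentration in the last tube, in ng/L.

Overall dilution factor = 5 × 1000 × 49.86 × 40 = 9.97 × 10⁶.
156 μg/L / 9.97 × 10⁶ = 1.56 × 10⁻⁵ μg/L = 0.0156 ng/L.

0.0156 ng/L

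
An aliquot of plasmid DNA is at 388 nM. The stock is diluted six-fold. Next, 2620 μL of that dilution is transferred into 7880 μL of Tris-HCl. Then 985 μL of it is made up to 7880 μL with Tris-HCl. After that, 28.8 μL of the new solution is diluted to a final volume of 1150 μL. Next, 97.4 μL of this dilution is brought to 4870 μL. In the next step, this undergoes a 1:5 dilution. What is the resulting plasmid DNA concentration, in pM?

Overall dilution factor = 6 × 4.008 × 8 × 39.93 × 50 × 5 = 1.92 × 10⁶.
388 nM / 1.92 × 10⁶ = 2.02 × 10⁻⁴ nM = 0.202 pM.

0.202 pM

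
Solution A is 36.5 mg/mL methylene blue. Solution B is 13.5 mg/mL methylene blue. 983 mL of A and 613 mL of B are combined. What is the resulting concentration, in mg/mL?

C_mix = (C_A·V_A + C_B·V_B)/(V_A + V_B) = (36.5×983 + 13.5×613) / 1596 = 27.7 mg/mL.

27.7 mg/mL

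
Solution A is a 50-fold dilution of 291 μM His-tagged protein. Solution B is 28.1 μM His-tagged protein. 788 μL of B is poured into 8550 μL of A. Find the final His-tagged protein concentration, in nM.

7700 nM

C_A = 291 μM / 50 = 5.82 μM.
C_mix = (C_A·V_A + C_B·V_B)/(V_A + V_B) = (5.82×8550 + 28.1×788) / 9338 = 7.70 μM = 7700 nM.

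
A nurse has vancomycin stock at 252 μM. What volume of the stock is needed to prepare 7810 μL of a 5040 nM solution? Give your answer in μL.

156 μL

5040 nM = 5.04 μM.
V₁ = C₂V₂/C₁ = 5.04 × 7810 / 252 = 156 μL.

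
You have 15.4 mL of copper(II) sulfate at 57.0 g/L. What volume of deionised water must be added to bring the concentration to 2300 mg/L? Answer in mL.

366 mL

2300 mg/L = 2.30 g/L.
V₂ = C₁V₁/C₂ = 57.0 × 15.4 / 2.30 = 382 mL.
Diluent to add = V₂ − V₁ = 382 − 15.4 = 366 mL.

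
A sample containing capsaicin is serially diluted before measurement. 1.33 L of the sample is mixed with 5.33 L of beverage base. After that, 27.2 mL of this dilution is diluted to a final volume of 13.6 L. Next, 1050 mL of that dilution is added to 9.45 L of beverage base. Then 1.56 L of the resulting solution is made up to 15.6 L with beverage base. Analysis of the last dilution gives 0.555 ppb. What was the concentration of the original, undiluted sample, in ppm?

139 ppm

Overall dilution factor = 5.008 × 500 × 10 × 10 = 2.50 × 10⁵.
Original = 0.555 ppb × 2.50 × 10⁵ = 1.39 × 10⁵ ppb = 139 ppm.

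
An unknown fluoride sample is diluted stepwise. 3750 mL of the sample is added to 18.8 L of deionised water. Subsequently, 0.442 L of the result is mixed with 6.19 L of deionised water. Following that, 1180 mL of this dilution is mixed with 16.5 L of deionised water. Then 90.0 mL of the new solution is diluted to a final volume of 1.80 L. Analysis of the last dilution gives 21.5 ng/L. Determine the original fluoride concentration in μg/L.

Overall dilution factor = 6.013 × 15.00 × 14.98 × 20 = 2.70 × 10⁴.
Original = 21.5 ng/L × 2.70 × 10⁴ = 5.81 × 10⁵ ng/L = 581 μg/L.

581 μg/L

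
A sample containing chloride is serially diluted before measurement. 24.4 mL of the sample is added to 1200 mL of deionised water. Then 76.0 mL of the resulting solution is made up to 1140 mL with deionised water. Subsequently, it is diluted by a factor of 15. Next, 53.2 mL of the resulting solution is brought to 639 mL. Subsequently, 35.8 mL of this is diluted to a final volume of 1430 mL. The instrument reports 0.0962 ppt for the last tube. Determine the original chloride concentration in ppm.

0.521 ppm

Overall dilution factor = 50.18 × 15 × 15 × 12.01 × 39.94 = 5.42 × 10⁶.
Original = 0.0962 ppt × 5.42 × 10⁶ = 5.21 × 10⁵ ppt = 0.521 ppm.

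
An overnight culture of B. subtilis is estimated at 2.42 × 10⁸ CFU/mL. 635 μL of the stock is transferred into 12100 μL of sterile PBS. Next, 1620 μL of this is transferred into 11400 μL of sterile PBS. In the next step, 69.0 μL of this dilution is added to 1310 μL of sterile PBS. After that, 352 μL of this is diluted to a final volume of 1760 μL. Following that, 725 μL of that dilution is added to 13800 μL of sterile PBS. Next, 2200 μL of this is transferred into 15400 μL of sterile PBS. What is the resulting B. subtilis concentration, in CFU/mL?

93.7 CFU/mL

Overall dilution factor = 20.06 × 8.037 × 19.99 × 5 × 20.03 × 8 = 2.58 × 10⁶.
2.42 × 10⁸ CFU/mL / 2.58 × 10⁶ = 93.7 CFU/mL.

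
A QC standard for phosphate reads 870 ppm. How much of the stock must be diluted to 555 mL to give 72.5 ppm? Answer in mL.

V₁ = C₂V₂/C₁ = 72.5 × 555 / 870 = 46.2 mL.

46.2 mL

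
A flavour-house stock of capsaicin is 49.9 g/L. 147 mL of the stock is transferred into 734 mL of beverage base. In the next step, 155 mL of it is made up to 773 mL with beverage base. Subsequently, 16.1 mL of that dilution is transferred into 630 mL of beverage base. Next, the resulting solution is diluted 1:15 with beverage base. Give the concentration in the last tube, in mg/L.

Overall dilution factor = 5.993 × 4.987 × 40.13 × 15 = 1.80 × 10⁴.
49.9 g/L / 1.80 × 10⁴ = 2.77 × 10⁻³ g/L = 2.77 mg/L.

2.77 mg/L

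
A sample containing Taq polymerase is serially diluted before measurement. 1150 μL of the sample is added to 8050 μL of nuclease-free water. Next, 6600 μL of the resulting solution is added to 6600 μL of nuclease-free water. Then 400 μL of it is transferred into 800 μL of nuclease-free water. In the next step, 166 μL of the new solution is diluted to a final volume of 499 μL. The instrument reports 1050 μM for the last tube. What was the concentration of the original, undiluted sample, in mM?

152 mM

Overall dilution factor = 8 × 2 × 3 × 3.006 = 144.
Original = 1050 μM × 144 = 1.52 × 10⁵ μM = 152 mM.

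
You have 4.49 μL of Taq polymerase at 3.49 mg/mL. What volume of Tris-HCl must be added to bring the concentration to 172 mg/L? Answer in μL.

172 mg/L = 0.172 mg/mL.
V₂ = C₁V₁/C₂ = 3.49 × 4.49 / 0.172 = 91.1 μL.
Diluent to add = V₂ − V₁ = 91.1 − 4.49 = 86.6 μL.

86.6 μL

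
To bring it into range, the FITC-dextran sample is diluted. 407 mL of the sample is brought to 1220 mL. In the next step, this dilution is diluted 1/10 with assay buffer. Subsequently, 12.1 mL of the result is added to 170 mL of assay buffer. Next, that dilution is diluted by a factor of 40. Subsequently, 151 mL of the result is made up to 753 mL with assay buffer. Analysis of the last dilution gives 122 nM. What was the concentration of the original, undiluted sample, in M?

0.0110 M

Overall dilution factor = 2.998 × 10 × 15.05 × 40 × 4.987 = 9.00 × 10⁴.
Original = 122 nM × 9.00 × 10⁴ = 1.10 × 10⁷ nM = 0.0110 M.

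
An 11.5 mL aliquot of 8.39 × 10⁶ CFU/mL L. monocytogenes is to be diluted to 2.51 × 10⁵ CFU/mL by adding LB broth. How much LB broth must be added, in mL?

V₂ = C₁V₁/C₂ = 8.39 × 10⁶ × 11.5 / 2.51 × 10⁵ = 384 mL.
Diluent to add = V₂ − V₁ = 384 − 11.5 = 373 mL.

373 mL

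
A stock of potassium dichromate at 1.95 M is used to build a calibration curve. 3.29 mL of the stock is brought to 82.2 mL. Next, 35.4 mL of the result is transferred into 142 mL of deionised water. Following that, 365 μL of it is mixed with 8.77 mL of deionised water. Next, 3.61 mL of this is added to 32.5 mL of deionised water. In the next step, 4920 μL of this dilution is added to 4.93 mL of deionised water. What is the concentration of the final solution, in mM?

0.0311 mM

Overall dilution factor = 24.98 × 5.011 × 25.03 × 10.00 × 2.002 = 6.28 × 10⁴.
1.95 M / 6.28 × 10⁴ = 3.11 × 10⁻⁵ M = 0.0311 mM.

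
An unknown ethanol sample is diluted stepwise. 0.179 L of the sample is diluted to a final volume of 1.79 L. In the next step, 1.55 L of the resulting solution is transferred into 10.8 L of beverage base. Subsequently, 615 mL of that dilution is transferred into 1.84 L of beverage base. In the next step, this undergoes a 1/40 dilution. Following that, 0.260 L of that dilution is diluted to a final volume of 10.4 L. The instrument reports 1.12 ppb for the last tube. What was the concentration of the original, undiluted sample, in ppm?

570 ppm

Overall dilution factor = 10 × 7.968 × 3.992 × 40 × 40 = 5.09 × 10⁵.
Original = 1.12 ppb × 5.09 × 10⁵ = 5.70 × 10⁵ ppb = 570 ppm.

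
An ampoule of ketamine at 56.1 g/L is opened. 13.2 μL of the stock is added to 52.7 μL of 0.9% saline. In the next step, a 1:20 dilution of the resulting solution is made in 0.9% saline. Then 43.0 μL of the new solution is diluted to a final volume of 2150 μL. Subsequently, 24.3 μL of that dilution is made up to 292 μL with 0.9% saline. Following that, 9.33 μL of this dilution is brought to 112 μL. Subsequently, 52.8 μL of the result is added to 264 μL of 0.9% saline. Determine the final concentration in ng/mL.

Overall dilution factor = 4.992 × 20 × 50 × 12.02 × 12.00 × 6 = 4.32 × 10⁶.
56.1 g/L / 4.32 × 10⁶ = 1.30 × 10⁻⁵ g/L = 13.0 ng/mL.

13.0 ng/mL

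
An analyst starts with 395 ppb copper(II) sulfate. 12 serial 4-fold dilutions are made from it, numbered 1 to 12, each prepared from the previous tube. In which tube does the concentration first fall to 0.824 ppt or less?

Tube n has concentration 395 ppb / 4ⁿ.
Need 4ⁿ ≥ 395 ppb / 0.824 ppt = 4.79 × 10⁵, so n ≥ 9.44.
First such tube: n = 10.

tube 10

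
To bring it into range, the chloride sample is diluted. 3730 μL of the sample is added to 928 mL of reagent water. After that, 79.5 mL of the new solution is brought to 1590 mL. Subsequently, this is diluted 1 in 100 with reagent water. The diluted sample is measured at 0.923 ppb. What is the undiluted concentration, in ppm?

Overall dilution factor = 249.8 × 20 × 100 = 5.00 × 10⁵.
Original = 0.923 ppb × 5.00 × 10⁵ = 4.61 × 10⁵ ppb = 461 ppm.

461 ppm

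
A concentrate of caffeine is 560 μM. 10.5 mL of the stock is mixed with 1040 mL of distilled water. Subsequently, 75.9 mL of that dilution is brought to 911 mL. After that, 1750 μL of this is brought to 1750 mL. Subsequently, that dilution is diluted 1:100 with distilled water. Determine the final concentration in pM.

Overall dilution factor = 100.0 × 12.00 × 1000 × 100 = 1.20 × 10⁸.
560 μM / 1.20 × 10⁸ = 4.66 × 10⁻⁶ μM = 4.66 pM.

4.66 pM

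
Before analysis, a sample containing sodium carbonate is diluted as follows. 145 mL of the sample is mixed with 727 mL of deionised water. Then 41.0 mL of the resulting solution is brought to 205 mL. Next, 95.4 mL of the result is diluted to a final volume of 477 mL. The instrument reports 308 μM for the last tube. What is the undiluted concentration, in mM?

46.3 mM

Overall dilution factor = 6.014 × 5 × 5 = 150.
Original = 308 μM × 150 = 4.63 × 10⁴ μM = 46.3 mM.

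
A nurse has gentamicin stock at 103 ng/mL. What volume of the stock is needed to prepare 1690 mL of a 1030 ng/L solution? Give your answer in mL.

16.9 mL

1030 ng/L = 1.03 ng/mL.
V₁ = C₂V₂/C₁ = 1.03 × 1690 / 103 = 16.9 mL.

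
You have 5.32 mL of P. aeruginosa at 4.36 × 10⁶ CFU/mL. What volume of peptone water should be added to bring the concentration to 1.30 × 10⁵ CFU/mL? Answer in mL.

V₂ = C₁V₁/C₂ = 4.36 × 10⁶ × 5.32 / 1.30 × 10⁵ = 178 mL.
Diluent to add = V₂ − V₁ = 178 − 5.32 = 173 mL.

173 mL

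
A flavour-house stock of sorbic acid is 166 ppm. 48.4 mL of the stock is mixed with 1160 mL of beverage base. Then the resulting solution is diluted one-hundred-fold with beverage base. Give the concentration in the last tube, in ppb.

66.5 ppb

Overall dilution factor = 24.97 × 100 = 2497.
166 ppm / 2497 = 0.0665 ppm = 66.5 ppb.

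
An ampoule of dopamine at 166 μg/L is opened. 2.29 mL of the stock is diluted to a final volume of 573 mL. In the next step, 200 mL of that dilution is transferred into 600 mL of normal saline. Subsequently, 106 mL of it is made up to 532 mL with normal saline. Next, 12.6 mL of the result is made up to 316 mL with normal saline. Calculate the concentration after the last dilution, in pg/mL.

Overall dilution factor = 250.2 × 4 × 5.019 × 25.08 = 1.26 × 10⁵.
166 μg/L / 1.26 × 10⁵ = 1.32 × 10⁻³ μg/L = 1.32 pg/mL.

1.32 pg/mL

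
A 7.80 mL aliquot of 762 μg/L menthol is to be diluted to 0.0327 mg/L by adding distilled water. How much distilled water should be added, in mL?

0.0327 mg/L = 32.7 μg/L.
V₂ = C₁V₁/C₂ = 762 × 7.80 / 32.7 = 182 mL.
Diluent to add = V₂ − V₁ = 182 − 7.80 = 174 mL.

174 mL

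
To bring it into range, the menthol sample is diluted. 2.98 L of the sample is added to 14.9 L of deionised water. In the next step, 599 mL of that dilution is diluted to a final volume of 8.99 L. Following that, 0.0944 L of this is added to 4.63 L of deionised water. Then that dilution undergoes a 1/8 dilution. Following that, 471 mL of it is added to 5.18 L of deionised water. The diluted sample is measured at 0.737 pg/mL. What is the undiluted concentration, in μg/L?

Overall dilution factor = 6 × 15.01 × 50.05 × 8 × 12.00 = 4.33 × 10⁵.
Original = 0.737 pg/mL × 4.33 × 10⁵ = 3.19 × 10⁵ pg/mL = 319 μg/L.

319 μg/L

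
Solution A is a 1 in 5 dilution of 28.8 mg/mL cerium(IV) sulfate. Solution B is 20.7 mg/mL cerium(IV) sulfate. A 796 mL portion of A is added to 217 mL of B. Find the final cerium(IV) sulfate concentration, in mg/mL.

8.96 mg/mL

C_A = 28.8 mg/mL / 5 = 5.76 mg/mL.
C_mix = (C_A·V_A + C_B·V_B)/(V_A + V_B) = (5.76×796 + 20.7×217) / 1013 = 8.96 mg/mL.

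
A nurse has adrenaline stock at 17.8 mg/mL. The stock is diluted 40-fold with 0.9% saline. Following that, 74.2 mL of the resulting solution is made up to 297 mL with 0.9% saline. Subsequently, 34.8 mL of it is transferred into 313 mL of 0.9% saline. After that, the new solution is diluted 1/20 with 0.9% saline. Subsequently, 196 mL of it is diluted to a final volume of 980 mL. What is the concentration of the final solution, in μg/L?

111 μg/L

Overall dilution factor = 40 × 4.003 × 9.994 × 20 × 5 = 1.60 × 10⁵.
17.8 mg/mL / 1.60 × 10⁵ = 1.11 × 10⁻⁴ mg/mL = 111 μg/L.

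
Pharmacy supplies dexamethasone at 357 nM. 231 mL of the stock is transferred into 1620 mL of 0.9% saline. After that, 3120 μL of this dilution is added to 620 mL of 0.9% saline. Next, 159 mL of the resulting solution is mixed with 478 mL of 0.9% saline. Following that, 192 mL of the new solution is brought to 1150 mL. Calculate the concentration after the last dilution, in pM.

9.30 pM

Overall dilution factor = 8.013 × 199.7 × 4.006 × 5.990 = 3.84 × 10⁴.
357 nM / 3.84 × 10⁴ = 9.30 × 10⁻³ nM = 9.30 pM.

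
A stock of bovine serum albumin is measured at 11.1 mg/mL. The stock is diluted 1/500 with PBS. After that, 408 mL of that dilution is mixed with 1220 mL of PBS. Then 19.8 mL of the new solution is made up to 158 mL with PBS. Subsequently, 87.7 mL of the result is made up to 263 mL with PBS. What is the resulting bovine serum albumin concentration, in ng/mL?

232 ng/mL

Overall dilution factor = 500 × 3.990 × 7.980 × 2.999 = 4.77 × 10⁴.
11.1 mg/mL / 4.77 × 10⁴ = 2.32 × 10⁻⁴ mg/mL = 232 ng/mL.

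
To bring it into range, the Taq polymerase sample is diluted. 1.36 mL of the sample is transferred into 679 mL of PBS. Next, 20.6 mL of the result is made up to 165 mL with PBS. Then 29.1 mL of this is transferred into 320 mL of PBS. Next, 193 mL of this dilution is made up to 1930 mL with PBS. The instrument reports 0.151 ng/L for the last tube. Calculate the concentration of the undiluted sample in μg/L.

72.6 μg/L

Overall dilution factor = 500.3 × 8.010 × 12.00 × 10 = 4.81 × 10⁵.
Original = 0.151 ng/L × 4.81 × 10⁵ = 7.26 × 10⁴ ng/L = 72.6 μg/L.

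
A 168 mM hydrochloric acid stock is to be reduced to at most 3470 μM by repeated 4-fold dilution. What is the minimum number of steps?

3

Need 4ⁿ ≥ 48.4, so n ≥ log(48.4)/log(4) = 2.80.
Minimum whole steps: n = 3.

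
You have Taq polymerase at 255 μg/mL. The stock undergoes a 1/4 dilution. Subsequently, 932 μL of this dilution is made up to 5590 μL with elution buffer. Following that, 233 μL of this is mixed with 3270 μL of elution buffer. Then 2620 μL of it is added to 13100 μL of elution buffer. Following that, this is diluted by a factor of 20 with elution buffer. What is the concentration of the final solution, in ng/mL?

Overall dilution factor = 4 × 5.998 × 15.03 × 6 × 20 = 4.33 × 10⁴.
255 μg/mL / 4.33 × 10⁴ = 5.89 × 10⁻³ μg/mL = 5.89 ng/mL.

5.89 ng/mL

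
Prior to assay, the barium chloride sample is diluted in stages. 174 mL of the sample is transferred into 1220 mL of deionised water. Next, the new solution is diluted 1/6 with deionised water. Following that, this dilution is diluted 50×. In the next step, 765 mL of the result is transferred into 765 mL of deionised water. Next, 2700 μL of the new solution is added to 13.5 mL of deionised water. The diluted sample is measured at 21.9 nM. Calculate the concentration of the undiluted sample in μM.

Overall dilution factor = 8.011 × 6 × 50 × 2 × 6 = 2.88 × 10⁴.
Original = 21.9 nM × 2.88 × 10⁴ = 6.32 × 10⁵ nM = 632 μM.

632 μM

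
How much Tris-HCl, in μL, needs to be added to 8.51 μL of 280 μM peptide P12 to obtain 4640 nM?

505 μL

4640 nM = 4.64 μM.
V₂ = C₁V₁/C₂ = 280 × 8.51 / 4.64 = 514 μL.
Diluent to add = V₂ − V₁ = 514 − 8.51 = 505 μL.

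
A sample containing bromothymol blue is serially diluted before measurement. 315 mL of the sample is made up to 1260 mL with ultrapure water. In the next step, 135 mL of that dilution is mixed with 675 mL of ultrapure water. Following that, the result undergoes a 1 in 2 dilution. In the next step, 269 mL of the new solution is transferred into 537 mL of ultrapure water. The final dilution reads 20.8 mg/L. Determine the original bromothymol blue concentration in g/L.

Overall dilution factor = 4 × 6 × 2 × 2.996 = 144.
Original = 20.8 mg/L × 144 = 2991 mg/L = 2.99 g/L.

2.99 g/L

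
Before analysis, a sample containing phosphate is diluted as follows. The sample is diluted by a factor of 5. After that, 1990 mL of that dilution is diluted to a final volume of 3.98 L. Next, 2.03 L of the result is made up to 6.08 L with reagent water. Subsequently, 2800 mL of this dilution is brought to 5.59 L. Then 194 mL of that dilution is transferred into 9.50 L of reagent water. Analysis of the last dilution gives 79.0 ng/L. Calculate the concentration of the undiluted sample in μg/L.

236 μg/L

Overall dilution factor = 5 × 2 × 2.995 × 1.996 × 49.97 = 2988.
Original = 79.0 ng/L × 2988 = 2.36 × 10⁵ ng/L = 236 μg/L.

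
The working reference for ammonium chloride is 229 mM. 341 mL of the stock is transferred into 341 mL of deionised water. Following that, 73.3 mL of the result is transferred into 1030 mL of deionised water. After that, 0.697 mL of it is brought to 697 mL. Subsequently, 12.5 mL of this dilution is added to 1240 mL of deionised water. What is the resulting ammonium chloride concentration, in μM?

0.0759 μM

Overall dilution factor = 2 × 15.05 × 1000 × 100.2 = 3.02 × 10⁶.
229 mM / 3.02 × 10⁶ = 7.59 × 10⁻⁵ mM = 0.0759 μM.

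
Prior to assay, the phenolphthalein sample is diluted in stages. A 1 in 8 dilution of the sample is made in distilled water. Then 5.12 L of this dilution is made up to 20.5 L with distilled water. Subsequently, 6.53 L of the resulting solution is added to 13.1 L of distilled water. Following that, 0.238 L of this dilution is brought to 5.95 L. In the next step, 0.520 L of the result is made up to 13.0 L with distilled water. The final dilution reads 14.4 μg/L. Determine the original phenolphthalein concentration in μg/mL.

Overall dilution factor = 8 × 4.004 × 3.006 × 25 × 25 = 6.02 × 10⁴.
Original = 14.4 μg/L × 6.02 × 10⁴ = 8.67 × 10⁵ μg/L = 867 μg/mL.

867 μg/mL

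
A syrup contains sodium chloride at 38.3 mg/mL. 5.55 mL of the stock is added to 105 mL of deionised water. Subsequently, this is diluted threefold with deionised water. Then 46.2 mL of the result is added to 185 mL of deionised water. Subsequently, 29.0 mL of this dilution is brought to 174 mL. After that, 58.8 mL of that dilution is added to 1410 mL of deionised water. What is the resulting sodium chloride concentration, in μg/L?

Overall dilution factor = 19.92 × 3 × 5.004 × 6 × 24.98 = 4.48 × 10⁴.
38.3 mg/mL / 4.48 × 10⁴ = 8.55 × 10⁻⁴ mg/mL = 855 μg/L.

855 μg/L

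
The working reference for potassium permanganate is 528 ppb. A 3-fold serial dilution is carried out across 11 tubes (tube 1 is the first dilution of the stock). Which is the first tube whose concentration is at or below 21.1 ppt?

Tube n has concentration 528 ppb / 3ⁿ.
Need 3ⁿ ≥ 528 ppb / 21.1 ppt = 2.50 × 10⁴, so n ≥ 9.22.
First such tube: n = 10.

tube 10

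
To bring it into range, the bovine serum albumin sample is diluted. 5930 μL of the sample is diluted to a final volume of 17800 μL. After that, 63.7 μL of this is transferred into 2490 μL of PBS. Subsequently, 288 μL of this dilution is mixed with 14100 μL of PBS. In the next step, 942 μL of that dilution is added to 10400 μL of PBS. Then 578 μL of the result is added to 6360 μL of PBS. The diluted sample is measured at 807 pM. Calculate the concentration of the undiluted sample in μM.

Overall dilution factor = 3.002 × 40.09 × 49.96 × 12.04 × 12.00 = 8.69 × 10⁵.
Original = 807 pM × 8.69 × 10⁵ = 7.01 × 10⁸ pM = 701 μM.

701 μM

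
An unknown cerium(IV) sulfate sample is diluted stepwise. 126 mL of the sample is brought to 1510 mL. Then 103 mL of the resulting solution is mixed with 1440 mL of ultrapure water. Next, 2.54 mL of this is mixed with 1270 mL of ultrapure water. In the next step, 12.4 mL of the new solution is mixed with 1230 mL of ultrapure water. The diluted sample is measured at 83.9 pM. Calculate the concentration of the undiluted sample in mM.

0.756 mM

Overall dilution factor = 11.98 × 14.98 × 501 × 100.2 = 9.01 × 10⁶.
Original = 83.9 pM × 9.01 × 10⁶ = 7.56 × 10⁸ pM = 0.756 mM.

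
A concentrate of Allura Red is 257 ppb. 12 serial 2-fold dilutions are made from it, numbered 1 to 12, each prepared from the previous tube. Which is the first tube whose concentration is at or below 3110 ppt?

tube 7

Tube n has concentration 257 ppb / 2ⁿ.
Need 2ⁿ ≥ 257 ppb / 3110 ppt = 82.6, so n ≥ 6.37.
First such tube: n = 7.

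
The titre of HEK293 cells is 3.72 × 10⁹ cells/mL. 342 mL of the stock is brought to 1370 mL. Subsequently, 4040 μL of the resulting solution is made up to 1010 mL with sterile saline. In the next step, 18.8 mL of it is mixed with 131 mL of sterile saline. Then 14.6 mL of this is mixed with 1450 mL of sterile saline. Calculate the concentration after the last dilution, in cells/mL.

4650 cells/mL

Overall dilution factor = 4.006 × 250 × 7.968 × 100.3 = 8.00 × 10⁵.
3.72 × 10⁹ cells/mL / 8.00 × 10⁵ = 4650 cells/mL.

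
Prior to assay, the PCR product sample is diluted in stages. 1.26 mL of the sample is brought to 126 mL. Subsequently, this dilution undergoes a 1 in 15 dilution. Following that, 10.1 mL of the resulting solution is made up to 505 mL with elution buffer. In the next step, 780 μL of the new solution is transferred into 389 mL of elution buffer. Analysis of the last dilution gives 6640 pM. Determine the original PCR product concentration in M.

0.249 M

Overall dilution factor = 100 × 15 × 50 × 499.7 = 3.75 × 10⁷.
Original = 6640 pM × 3.75 × 10⁷ = 2.49 × 10¹¹ pM = 0.249 M.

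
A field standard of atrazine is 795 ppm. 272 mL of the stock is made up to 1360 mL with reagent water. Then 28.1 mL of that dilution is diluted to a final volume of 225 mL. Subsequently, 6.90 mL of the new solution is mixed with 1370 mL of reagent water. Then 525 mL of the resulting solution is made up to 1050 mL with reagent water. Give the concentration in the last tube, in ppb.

49.8 ppb

Overall dilution factor = 5 × 8.007 × 199.6 × 2 = 1.60 × 10⁴.
795 ppm / 1.60 × 10⁴ = 0.0498 ppm = 49.8 ppb.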